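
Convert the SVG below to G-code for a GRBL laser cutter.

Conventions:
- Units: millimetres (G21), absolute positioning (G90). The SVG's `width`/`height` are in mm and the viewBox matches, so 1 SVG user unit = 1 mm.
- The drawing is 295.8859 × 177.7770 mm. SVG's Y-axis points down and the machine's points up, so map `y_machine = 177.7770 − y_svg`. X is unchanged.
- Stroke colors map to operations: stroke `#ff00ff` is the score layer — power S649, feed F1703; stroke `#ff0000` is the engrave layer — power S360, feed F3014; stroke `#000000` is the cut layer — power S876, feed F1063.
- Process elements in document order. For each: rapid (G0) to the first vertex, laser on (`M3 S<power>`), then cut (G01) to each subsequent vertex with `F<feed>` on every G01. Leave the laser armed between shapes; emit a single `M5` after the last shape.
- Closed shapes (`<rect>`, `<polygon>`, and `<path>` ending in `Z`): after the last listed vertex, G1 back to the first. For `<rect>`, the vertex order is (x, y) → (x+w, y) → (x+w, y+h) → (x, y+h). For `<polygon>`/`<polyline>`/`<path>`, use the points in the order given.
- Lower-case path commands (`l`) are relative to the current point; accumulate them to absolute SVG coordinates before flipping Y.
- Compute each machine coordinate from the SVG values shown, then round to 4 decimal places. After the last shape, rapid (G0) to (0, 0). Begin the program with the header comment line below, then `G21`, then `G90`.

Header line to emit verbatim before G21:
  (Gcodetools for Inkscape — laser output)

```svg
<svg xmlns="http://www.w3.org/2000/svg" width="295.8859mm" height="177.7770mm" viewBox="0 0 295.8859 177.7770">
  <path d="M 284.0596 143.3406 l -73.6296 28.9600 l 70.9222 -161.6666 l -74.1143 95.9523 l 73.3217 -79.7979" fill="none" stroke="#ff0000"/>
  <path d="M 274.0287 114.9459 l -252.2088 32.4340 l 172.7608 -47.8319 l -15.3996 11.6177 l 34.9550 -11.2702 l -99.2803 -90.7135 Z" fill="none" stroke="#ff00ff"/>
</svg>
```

viewBox `0 0 295.8859 177.7770` with mm width/height → 1 unit = 1 mm. Flip: y_m = 177.7770 − y_svg.

**Shape 1** — `<path>` open polyline, stroke `#ff0000` → engrave (S360, F3014). Machine vertices: (284.0596,34.4364) → (210.4300,5.4764) → (281.3522,167.1430) → (207.2379,71.1907) → (280.5596,150.9886). Open path.

**Shape 2** — `<path>` closed polygon, stroke `#ff00ff` → score (S649, F1703). Machine vertices: (274.0287,62.8311) → (21.8199,30.3971) → (194.5807,78.2290) → (179.1811,66.6113) → (214.1361,77.8815) → (114.8558,168.5950) → (274.0287,62.8311). Closed: final G1 returns to the first vertex.

(Gcodetools for Inkscape — laser output)
G21
G90
G0 X284.0596 Y34.4364
M3 S360
G01 X210.4300 Y5.4764 F3014
G01 X281.3522 Y167.1430 F3014
G01 X207.2379 Y71.1907 F3014
G01 X280.5596 Y150.9886 F3014
G0 X274.0287 Y62.8311
M3 S649
G01 X21.8199 Y30.3971 F1703
G01 X194.5807 Y78.2290 F1703
G01 X179.1811 Y66.6113 F1703
G01 X214.1361 Y77.8815 F1703
G01 X114.8558 Y168.5950 F1703
G01 X274.0287 Y62.8311 F1703
M5
G0 X0.0000 Y0.0000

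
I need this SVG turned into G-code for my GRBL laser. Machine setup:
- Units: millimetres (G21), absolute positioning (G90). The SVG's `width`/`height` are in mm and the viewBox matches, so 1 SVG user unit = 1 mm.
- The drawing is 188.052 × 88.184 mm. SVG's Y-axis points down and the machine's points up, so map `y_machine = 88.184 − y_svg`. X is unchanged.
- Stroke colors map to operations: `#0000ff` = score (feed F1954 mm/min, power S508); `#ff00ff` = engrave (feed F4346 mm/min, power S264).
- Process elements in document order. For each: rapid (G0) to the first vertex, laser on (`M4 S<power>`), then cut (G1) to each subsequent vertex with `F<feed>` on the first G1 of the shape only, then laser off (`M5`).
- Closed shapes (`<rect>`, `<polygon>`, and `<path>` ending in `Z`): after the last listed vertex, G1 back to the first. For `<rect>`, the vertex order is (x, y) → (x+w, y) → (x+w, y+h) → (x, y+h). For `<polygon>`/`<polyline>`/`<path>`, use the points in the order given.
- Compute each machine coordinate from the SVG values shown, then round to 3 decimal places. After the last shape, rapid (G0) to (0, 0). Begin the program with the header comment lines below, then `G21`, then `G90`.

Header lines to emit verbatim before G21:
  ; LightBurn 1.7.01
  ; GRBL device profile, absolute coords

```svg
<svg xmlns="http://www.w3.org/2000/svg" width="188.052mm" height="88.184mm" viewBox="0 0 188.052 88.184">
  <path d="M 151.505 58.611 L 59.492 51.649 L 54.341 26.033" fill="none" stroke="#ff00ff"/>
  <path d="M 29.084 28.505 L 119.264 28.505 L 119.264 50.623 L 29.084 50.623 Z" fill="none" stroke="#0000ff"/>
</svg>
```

; LightBurn 1.7.01
; GRBL device profile, absolute coords
G21
G90
G0 X151.505 Y29.573
M4 S264
G1 X59.492 Y36.535 F4346
G1 X54.341 Y62.151
M5
G0 X29.084 Y59.679
M4 S508
G1 X119.264 Y59.679 F1954
G1 X119.264 Y37.561
G1 X29.084 Y37.561
G1 X29.084 Y59.679
M5
G0 X0.000 Y0.000

viewBox `0 0 188.052 88.184` with mm width/height → 1 unit = 1 mm. Flip: y_m = 88.184 − y_svg.

**Shape 1** — `<path>` open polyline, stroke `#ff00ff` → engrave (S264, F4346). Machine vertices: (151.505,29.573) → (59.492,36.535) → (54.341,62.151). Open path.

**Shape 2** — `<path>` rectangle, stroke `#0000ff` → score (S508, F1954). Machine vertices: (29.084,59.679) → (119.264,59.679) → (119.264,37.561) → (29.084,37.561) → (29.084,59.679). Closed: final G1 returns to the first vertex.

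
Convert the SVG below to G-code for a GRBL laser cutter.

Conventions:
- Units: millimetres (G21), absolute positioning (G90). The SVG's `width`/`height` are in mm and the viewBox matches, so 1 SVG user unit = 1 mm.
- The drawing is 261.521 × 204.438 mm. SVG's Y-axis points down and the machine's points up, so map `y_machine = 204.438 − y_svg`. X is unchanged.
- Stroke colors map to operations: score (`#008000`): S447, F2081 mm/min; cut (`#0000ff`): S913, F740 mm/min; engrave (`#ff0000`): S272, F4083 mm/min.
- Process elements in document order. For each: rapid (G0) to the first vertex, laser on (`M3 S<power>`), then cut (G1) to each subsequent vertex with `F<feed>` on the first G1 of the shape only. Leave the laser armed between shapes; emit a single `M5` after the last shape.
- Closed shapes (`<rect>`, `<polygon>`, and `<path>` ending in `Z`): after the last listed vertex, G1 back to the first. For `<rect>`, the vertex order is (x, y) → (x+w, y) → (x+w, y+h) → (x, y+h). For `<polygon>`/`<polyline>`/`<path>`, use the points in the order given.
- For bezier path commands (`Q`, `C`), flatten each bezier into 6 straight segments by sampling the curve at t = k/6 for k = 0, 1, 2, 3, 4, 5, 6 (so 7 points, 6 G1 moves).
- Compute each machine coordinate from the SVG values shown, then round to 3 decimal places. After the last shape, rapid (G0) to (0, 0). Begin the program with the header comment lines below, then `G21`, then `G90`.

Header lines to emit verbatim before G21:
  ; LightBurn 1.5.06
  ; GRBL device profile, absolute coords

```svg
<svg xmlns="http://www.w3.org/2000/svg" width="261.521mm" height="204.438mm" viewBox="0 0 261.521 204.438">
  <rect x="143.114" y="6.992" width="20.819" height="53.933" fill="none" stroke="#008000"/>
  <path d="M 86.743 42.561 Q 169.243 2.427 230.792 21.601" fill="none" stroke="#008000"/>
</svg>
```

; LightBurn 1.5.06
; GRBL device profile, absolute coords
G21
G90
G0 X143.114 Y197.446
M3 S447
G1 X163.933 Y197.446 F2081
G1 X163.933 Y143.513
G1 X143.114 Y143.513
G1 X143.114 Y197.446
G0 X86.743 Y161.877
M3 S447
G1 X113.661 Y173.608 F2081
G1 X139.415 Y182.043
G1 X164.005 Y187.184
G1 X187.431 Y189.030
G1 X209.694 Y187.581
G1 X230.792 Y182.837
M5
G0 X0.000 Y0.000

Since the viewBox matches the mm dimensions, user units are millimetres directly. The only transform is the Y-flip y_m = 204.438 − y_svg.

Shape 1 is a rectangle drawn with `<rect>`. Its stroke #008000 means score at S447, F2081. After flipping Y the toolpath is (143.114,197.446) → (163.933,197.446) → (163.933,143.513) → (143.114,143.513) → (143.114,197.446), returning to the start.

Shape 2 is a quadratic bezier drawn with `<path>`. Its stroke #008000 means score at S447, F2081. After flipping Y the toolpath is (86.743,161.877) → (113.661,173.608) → (139.415,182.043) → (164.005,187.184) → (187.431,189.030) → (209.694,187.581) → (230.792,182.837).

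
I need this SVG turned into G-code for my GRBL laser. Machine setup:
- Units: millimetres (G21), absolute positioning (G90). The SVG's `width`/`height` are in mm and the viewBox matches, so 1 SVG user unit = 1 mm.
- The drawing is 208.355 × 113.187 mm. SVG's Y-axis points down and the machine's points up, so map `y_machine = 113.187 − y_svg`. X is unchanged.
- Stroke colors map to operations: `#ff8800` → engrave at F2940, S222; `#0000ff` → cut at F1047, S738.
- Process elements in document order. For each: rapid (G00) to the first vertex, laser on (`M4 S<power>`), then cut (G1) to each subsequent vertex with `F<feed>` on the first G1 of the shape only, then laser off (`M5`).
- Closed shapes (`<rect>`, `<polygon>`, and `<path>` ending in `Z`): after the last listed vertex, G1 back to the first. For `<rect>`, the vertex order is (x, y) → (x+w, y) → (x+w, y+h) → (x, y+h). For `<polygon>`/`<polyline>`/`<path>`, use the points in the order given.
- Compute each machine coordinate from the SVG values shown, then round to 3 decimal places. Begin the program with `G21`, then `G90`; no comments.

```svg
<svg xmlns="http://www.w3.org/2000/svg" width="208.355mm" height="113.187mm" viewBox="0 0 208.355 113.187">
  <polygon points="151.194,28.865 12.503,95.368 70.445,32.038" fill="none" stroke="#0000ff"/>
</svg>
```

G21
G90
G00 X151.194 Y84.322
M4 S738
G1 X12.503 Y17.819 F1047
G1 X70.445 Y81.149
G1 X151.194 Y84.322
M5

viewBox `0 0 208.355 113.187` with mm width/height → 1 unit = 1 mm. Flip: y_m = 113.187 − y_svg.

**Shape 1** — `<polygon>` closed polygon, stroke `#0000ff` → cut (S738, F1047). Machine vertices: (151.194,84.322) → (12.503,17.819) → (70.445,81.149) → (151.194,84.322). Closed: final G1 returns to the first vertex.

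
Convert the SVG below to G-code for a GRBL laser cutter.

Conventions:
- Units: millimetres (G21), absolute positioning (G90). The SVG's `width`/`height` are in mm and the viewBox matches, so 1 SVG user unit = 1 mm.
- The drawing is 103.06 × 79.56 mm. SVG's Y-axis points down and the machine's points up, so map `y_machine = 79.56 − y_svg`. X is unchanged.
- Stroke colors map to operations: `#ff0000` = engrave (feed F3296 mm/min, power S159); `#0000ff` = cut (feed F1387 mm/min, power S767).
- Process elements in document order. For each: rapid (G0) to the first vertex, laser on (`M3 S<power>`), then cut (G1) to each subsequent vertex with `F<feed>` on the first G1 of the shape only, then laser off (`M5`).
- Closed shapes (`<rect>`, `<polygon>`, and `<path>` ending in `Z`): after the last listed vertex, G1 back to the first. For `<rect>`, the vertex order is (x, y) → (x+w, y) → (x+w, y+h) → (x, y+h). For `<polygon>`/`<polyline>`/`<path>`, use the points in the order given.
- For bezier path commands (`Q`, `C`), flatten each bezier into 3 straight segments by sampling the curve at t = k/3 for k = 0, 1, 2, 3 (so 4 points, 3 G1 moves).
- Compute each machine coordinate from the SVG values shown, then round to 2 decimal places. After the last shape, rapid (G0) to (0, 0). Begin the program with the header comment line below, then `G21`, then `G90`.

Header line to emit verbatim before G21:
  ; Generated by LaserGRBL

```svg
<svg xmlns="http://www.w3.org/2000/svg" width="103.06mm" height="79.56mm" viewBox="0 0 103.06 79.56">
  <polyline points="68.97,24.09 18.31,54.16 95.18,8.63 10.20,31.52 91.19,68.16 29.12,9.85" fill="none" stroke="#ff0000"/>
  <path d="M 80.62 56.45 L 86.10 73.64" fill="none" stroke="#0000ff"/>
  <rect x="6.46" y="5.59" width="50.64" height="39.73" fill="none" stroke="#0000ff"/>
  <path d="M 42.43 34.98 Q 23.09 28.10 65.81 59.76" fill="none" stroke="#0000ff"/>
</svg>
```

; Generated by LaserGRBL
G21
G90
G0 X68.97 Y55.47
M3 S159
G1 X18.31 Y25.40 F3296
G1 X95.18 Y70.93
G1 X10.20 Y48.04
G1 X91.19 Y11.40
G1 X29.12 Y69.71
M5
G0 X80.62 Y23.11
M3 S767
G1 X86.10 Y5.92 F1387
M5
G0 X6.46 Y73.97
M3 S767
G1 X57.10 Y73.97 F1387
G1 X57.10 Y34.24
G1 X6.46 Y34.24
G1 X6.46 Y73.97
M5
G0 X42.43 Y44.58
M3 S767
G1 X36.43 Y44.88 F1387
G1 X44.23 Y36.62
G1 X65.81 Y19.80
M5
G0 X0.00 Y0.00

1 u = 1 mm; y_m = 79.56 − y.

[1] `<polyline>` open polyline, #ff0000→engrave S159 F3296: (68.97,55.47) → (18.31,25.40) → (95.18,70.93) → (10.20,48.04) → (91.19,11.40) → (29.12,69.71)

[2] `<path>` line segment, #0000ff→cut S767 F1387: (80.62,23.11) → (86.10,5.92)

[3] `<rect>` rectangle, #0000ff→cut S767 F1387: (6.46,73.97) → (57.10,73.97) → (57.10,34.24) → (6.46,34.24) → (6.46,73.97) (closed)

[4] `<path>` quadratic bezier, #0000ff→cut S767 F1387: (42.43,44.58) → (36.43,44.88) → (44.23,36.62) → (65.81,19.80)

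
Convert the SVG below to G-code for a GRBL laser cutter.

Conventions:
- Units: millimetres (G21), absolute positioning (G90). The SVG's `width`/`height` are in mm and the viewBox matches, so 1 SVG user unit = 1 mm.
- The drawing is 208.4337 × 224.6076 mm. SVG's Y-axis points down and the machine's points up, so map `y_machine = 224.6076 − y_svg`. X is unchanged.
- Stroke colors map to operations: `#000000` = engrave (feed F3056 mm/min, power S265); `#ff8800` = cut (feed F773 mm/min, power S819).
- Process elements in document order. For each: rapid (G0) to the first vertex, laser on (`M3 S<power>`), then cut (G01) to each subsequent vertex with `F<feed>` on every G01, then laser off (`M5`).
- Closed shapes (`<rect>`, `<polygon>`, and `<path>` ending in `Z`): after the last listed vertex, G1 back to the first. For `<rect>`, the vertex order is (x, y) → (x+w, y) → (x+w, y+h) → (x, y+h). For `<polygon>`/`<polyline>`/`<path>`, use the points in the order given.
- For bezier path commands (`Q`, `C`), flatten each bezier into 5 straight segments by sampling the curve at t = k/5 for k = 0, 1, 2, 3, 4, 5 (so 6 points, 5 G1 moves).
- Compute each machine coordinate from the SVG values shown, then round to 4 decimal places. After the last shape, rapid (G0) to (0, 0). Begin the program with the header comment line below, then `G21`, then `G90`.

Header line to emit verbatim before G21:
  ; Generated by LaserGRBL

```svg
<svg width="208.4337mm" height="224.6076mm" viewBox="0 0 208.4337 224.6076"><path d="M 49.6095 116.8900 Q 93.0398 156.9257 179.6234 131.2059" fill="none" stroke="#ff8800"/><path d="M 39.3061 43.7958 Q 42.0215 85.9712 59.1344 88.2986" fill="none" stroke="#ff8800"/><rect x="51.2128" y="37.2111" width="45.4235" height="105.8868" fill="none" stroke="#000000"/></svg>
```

Since the viewBox matches the mm dimensions, user units are millimetres directly. The only transform is the Y-flip y_m = 224.6076 − y_svg.

Shape 1 is a quadratic bezier drawn with `<path>`. Its stroke #ff8800 means cut at S819, F773. After flipping Y the toolpath is (49.6095,107.7176) → (68.7078,94.3335) → (91.2583,86.2099) → (117.2610,83.3467) → (146.7161,85.7440) → (179.6234,93.4017).

Shape 2 is a quadratic bezier drawn with `<path>`. Its stroke #ff8800 means cut at S819, F773. After flipping Y the toolpath is (39.3061,180.8118) → (40.9682,165.5356) → (43.7820,153.4472) → (47.7477,144.5466) → (52.8651,138.8339) → (59.1344,136.3090).

Shape 3 is a rectangle drawn with `<rect>`. Its stroke #000000 means engrave at S265, F3056. After flipping Y the toolpath is (51.2128,187.3965) → (96.6363,187.3965) → (96.6363,81.5097) → (51.2128,81.5097) → (51.2128,187.3965), returning to the start.

; Generated by LaserGRBL
G21
G90
G0 X49.6095 Y107.7176
M3 S819
G01 X68.7078 Y94.3335 F773
G01 X91.2583 Y86.2099 F773
G01 X117.2610 Y83.3467 F773
G01 X146.7161 Y85.7440 F773
G01 X179.6234 Y93.4017 F773
M5
G0 X39.3061 Y180.8118
M3 S819
G01 X40.9682 Y165.5356 F773
G01 X43.7820 Y153.4472 F773
G01 X47.7477 Y144.5466 F773
G01 X52.8651 Y138.8339 F773
G01 X59.1344 Y136.3090 F773
M5
G0 X51.2128 Y187.3965
M3 S265
G01 X96.6363 Y187.3965 F3056
G01 X96.6363 Y81.5097 F3056
G01 X51.2128 Y81.5097 F3056
G01 X51.2128 Y187.3965 F3056
M5
G0 X0.0000 Y0.0000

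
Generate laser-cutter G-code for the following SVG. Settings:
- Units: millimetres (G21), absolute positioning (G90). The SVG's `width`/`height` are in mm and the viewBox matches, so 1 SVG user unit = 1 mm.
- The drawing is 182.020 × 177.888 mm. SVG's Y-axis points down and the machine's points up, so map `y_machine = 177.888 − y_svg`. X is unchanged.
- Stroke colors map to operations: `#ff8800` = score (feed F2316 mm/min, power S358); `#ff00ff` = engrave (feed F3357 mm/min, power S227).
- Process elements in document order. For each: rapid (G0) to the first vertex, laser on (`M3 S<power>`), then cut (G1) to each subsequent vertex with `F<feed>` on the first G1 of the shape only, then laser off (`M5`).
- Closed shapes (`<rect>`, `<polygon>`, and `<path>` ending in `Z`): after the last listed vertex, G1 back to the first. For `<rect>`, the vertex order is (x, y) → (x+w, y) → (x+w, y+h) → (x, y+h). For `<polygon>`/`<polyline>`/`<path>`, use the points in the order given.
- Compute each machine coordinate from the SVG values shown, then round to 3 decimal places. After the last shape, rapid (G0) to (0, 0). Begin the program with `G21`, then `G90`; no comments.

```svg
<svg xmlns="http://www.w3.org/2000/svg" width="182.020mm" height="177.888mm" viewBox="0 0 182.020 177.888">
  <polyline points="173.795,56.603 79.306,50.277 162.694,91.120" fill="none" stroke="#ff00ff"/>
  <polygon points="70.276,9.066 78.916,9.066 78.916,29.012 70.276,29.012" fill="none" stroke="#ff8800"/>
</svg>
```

G21
G90
G0 X173.795 Y121.285
M3 S227
G1 X79.306 Y127.611 F3357
G1 X162.694 Y86.768
M5
G0 X70.276 Y168.822
M3 S358
G1 X78.916 Y168.822 F2316
G1 X78.916 Y148.876
G1 X70.276 Y148.876
G1 X70.276 Y168.822
M5
G0 X0.000 Y0.000

Since the viewBox matches the mm dimensions, user units are millimetres directly. The only transform is the Y-flip y_m = 177.888 − y_svg.

Shape 1 is a open polyline drawn with `<polyline>`. Its stroke #ff00ff means engrave at S227, F3357. After flipping Y the toolpath is (173.795,121.285) → (79.306,127.611) → (162.694,86.768).

Shape 2 is a rectangle drawn with `<polygon>`. Its stroke #ff8800 means score at S358, F2316. After flipping Y the toolpath is (70.276,168.822) → (78.916,168.822) → (78.916,148.876) → (70.276,148.876) → (70.276,168.822), returning to the start.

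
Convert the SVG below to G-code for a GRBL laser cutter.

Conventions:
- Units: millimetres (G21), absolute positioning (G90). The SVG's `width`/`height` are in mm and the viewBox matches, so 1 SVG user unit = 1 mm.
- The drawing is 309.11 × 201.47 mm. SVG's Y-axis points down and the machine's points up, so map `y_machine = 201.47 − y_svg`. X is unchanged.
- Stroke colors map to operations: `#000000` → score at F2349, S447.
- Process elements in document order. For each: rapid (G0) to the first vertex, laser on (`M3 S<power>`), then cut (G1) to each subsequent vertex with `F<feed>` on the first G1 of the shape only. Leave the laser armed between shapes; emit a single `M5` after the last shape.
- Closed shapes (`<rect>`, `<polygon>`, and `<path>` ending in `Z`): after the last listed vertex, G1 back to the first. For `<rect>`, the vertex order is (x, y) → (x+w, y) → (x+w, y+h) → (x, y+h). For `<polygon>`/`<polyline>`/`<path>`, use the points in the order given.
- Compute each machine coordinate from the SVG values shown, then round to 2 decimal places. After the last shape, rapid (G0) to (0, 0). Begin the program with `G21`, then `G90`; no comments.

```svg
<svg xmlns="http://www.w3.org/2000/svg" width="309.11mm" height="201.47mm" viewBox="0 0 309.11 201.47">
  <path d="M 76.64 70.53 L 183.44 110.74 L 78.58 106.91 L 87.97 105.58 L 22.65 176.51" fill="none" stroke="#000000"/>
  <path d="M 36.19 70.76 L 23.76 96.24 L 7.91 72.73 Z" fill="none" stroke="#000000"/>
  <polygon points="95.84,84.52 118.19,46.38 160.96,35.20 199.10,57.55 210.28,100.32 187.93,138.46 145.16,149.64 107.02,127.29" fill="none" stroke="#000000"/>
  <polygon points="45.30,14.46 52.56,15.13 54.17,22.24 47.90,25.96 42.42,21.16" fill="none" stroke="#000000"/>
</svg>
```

G21
G90
G0 X76.64 Y130.94
M3 S447
G1 X183.44 Y90.73 F2349
G1 X78.58 Y94.56
G1 X87.97 Y95.89
G1 X22.65 Y24.96
G0 X36.19 Y130.71
M3 S447
G1 X23.76 Y105.23 F2349
G1 X7.91 Y128.74
G1 X36.19 Y130.71
G0 X95.84 Y116.95
M3 S447
G1 X118.19 Y155.09 F2349
G1 X160.96 Y166.27
G1 X199.10 Y143.92
G1 X210.28 Y101.15
G1 X187.93 Y63.01
G1 X145.16 Y51.83
G1 X107.02 Y74.18
G1 X95.84 Y116.95
G0 X45.30 Y187.01
M3 S447
G1 X52.56 Y186.34 F2349
G1 X54.17 Y179.23
G1 X47.90 Y175.51
G1 X42.42 Y180.31
G1 X45.30 Y187.01
M5
G0 X0.00 Y0.00

Since the viewBox matches the mm dimensions, user units are millimetres directly. The only transform is the Y-flip y_m = 201.47 − y_svg.

Shape 1 is a open polyline drawn with `<path>`. Its stroke #000000 means score at S447, F2349. After flipping Y the toolpath is (76.64,130.94) → (183.44,90.73) → (78.58,94.56) → (87.97,95.89) → (22.65,24.96).

Shape 2 is a regular polygon drawn with `<path>`. Its stroke #000000 means score at S447, F2349. After flipping Y the toolpath is (36.19,130.71) → (23.76,105.23) → (7.91,128.74) → (36.19,130.71), returning to the start.

Shape 3 is a regular polygon drawn with `<polygon>`. Its stroke #000000 means score at S447, F2349. After flipping Y the toolpath is (95.84,116.95) → (118.19,155.09) → (160.96,166.27) → (199.10,143.92) → (210.28,101.15) → (187.93,63.01) → (145.16,51.83) → (107.02,74.18) → (95.84,116.95), returning to the start.

Shape 4 is a regular polygon drawn with `<polygon>`. Its stroke #000000 means score at S447, F2349. After flipping Y the toolpath is (45.30,187.01) → (52.56,186.34) → (54.17,179.23) → (47.90,175.51) → (42.42,180.31) → (45.30,187.01), returning to the start.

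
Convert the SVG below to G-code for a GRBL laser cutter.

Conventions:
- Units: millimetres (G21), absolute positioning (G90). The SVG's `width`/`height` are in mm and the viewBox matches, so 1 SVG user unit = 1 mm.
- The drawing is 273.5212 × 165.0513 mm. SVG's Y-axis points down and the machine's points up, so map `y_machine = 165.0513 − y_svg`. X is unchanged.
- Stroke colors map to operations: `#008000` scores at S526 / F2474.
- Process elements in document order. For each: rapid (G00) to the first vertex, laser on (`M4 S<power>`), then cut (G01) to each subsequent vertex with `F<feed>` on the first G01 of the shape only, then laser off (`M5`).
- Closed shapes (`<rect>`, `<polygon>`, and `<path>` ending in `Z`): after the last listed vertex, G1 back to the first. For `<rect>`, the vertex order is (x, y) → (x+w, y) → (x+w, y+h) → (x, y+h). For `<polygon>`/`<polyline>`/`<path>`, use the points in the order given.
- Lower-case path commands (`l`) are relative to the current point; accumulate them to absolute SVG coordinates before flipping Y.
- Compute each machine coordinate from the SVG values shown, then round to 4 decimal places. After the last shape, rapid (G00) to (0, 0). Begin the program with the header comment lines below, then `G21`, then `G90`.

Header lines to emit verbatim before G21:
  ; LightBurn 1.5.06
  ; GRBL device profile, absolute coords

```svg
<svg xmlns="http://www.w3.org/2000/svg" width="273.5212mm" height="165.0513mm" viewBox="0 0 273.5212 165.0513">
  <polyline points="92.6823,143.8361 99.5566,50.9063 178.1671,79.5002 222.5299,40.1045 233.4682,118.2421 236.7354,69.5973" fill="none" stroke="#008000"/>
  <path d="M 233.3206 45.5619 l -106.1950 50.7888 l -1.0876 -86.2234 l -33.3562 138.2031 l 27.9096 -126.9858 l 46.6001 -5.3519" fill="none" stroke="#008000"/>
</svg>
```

; LightBurn 1.5.06
; GRBL device profile, absolute coords
G21
G90
G00 X92.6823 Y21.2152
M4 S526
G01 X99.5566 Y114.1450 F2474
G01 X178.1671 Y85.5511
G01 X222.5299 Y124.9468
G01 X233.4682 Y46.8092
G01 X236.7354 Y95.4540
M5
G00 X233.3206 Y119.4894
M4 S526
G01 X127.1256 Y68.7006 F2474
G01 X126.0380 Y154.9240
G01 X92.6818 Y16.7209
G01 X120.5914 Y143.7067
G01 X167.1915 Y149.0586
M5
G00 X0.0000 Y0.0000

Since the viewBox matches the mm dimensions, user units are millimetres directly. The only transform is the Y-flip y_m = 165.0513 − y_svg.

Shape 1 is a open polyline drawn with `<polyline>`. Its stroke #008000 means score at S526, F2474. After flipping Y the toolpath is (92.6823,21.2152) → (99.5566,114.1450) → (178.1671,85.5511) → (222.5299,124.9468) → (233.4682,46.8092) → (236.7354,95.4540).

Shape 2 is a open polyline drawn with `<path>`. Its stroke #008000 means score at S526, F2474. After flipping Y the toolpath is (233.3206,119.4894) → (127.1256,68.7006) → (126.0380,154.9240) → (92.6818,16.7209) → (120.5914,143.7067) → (167.1915,149.0586).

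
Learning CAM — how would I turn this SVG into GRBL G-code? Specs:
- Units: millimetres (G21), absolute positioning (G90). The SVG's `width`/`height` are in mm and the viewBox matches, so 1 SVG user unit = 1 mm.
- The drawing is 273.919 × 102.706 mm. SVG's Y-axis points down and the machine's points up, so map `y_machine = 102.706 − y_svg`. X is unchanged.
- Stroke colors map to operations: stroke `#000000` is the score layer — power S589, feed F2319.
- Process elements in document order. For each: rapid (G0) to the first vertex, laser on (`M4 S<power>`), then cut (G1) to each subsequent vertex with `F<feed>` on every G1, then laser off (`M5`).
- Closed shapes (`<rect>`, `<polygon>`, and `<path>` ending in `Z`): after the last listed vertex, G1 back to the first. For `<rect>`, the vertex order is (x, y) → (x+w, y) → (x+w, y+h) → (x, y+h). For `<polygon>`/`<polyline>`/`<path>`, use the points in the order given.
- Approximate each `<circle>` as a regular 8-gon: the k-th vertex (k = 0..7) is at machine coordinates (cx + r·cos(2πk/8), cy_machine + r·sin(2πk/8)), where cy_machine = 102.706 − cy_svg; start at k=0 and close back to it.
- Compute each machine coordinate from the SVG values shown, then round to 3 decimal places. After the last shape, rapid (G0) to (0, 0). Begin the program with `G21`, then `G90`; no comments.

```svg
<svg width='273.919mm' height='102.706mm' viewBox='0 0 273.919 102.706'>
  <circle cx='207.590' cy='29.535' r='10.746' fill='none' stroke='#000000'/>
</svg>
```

Since the viewBox matches the mm dimensions, user units are millimetres directly. The only transform is the Y-flip y_m = 102.706 − y_svg.

Shape 1 is a circle drawn with `<circle>`. Its stroke #000000 means score at S589, F2319. After flipping Y the toolpath is (218.336,73.171) → (215.189,80.770) → (207.590,83.917) → (199.991,80.770) → (196.844,73.171) → (199.991,65.572) → (207.590,62.425) → (215.189,65.572) → (218.336,73.171), returning to the start.

G21
G90
G0 X218.336 Y73.171
M4 S589
G1 X215.189 Y80.770 F2319
G1 X207.590 Y83.917 F2319
G1 X199.991 Y80.770 F2319
G1 X196.844 Y73.171 F2319
G1 X199.991 Y65.572 F2319
G1 X207.590 Y62.425 F2319
G1 X215.189 Y65.572 F2319
G1 X218.336 Y73.171 F2319
M5
G0 X0.000 Y0.000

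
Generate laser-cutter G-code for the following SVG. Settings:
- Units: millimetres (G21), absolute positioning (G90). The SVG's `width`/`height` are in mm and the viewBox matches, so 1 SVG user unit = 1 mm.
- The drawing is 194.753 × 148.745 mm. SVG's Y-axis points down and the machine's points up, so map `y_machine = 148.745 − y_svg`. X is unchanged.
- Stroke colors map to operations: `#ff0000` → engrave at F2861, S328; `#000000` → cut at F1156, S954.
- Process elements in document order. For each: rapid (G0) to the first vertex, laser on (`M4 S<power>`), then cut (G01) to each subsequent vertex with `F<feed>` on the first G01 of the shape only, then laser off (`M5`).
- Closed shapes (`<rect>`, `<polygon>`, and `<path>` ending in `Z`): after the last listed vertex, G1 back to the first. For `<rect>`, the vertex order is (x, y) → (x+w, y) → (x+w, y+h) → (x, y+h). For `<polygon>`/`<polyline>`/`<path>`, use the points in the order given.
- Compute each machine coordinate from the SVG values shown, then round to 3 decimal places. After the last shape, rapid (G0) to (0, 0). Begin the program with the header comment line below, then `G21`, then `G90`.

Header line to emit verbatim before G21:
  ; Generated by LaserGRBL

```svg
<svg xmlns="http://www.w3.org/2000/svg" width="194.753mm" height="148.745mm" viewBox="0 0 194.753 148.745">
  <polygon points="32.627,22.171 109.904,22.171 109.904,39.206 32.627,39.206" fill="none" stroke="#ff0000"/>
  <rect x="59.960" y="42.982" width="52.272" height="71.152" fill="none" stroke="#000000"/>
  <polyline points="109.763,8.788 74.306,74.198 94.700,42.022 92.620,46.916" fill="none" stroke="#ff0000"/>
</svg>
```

; Generated by LaserGRBL
G21
G90
G0 X32.627 Y126.574
M4 S328
G01 X109.904 Y126.574 F2861
G01 X109.904 Y109.539
G01 X32.627 Y109.539
G01 X32.627 Y126.574
M5
G0 X59.960 Y105.763
M4 S954
G01 X112.232 Y105.763 F1156
G01 X112.232 Y34.611
G01 X59.960 Y34.611
G01 X59.960 Y105.763
M5
G0 X109.763 Y139.957
M4 S328
G01 X74.306 Y74.547 F2861
G01 X94.700 Y106.723
G01 X92.620 Y101.829
M5
G0 X0.000 Y0.000

Since the viewBox matches the mm dimensions, user units are millimetres directly. The only transform is the Y-flip y_m = 148.745 − y_svg.

Shape 1 is a rectangle drawn with `<polygon>`. Its stroke #ff0000 means engrave at S328, F2861. After flipping Y the toolpath is (32.627,126.574) → (109.904,126.574) → (109.904,109.539) → (32.627,109.539) → (32.627,126.574), returning to the start.

Shape 2 is a rectangle drawn with `<rect>`. Its stroke #000000 means cut at S954, F1156. After flipping Y the toolpath is (59.960,105.763) → (112.232,105.763) → (112.232,34.611) → (59.960,34.611) → (59.960,105.763), returning to the start.

Shape 3 is a open polyline drawn with `<polyline>`. Its stroke #ff0000 means engrave at S328, F2861. After flipping Y the toolpath is (109.763,139.957) → (74.306,74.547) → (94.700,106.723) → (92.620,101.829).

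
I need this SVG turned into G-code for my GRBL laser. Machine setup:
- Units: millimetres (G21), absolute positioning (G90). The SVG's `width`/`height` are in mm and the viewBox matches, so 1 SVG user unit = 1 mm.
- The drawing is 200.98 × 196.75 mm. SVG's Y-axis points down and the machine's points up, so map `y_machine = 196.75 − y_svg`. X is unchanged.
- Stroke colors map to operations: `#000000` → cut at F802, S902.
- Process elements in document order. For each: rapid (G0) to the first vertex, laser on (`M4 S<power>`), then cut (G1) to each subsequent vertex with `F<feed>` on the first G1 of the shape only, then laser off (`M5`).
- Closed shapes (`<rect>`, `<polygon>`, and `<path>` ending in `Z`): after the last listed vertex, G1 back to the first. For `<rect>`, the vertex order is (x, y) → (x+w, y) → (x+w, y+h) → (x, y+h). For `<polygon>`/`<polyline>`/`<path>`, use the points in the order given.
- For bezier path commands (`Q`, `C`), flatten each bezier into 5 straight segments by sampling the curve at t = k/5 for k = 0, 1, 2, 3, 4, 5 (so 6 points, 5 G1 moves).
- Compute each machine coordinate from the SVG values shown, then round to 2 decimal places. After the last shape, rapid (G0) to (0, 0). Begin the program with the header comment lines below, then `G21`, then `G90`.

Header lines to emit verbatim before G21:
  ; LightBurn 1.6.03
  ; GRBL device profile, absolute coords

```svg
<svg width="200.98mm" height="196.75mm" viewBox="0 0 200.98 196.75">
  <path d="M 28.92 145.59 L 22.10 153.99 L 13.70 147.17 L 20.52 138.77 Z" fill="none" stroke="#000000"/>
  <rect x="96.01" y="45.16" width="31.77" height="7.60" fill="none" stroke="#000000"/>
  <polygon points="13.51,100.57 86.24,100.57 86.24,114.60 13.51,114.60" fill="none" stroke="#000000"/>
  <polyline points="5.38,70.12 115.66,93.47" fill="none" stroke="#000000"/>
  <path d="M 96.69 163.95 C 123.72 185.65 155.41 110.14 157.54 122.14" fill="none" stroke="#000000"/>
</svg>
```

1 u = 1 mm; y_m = 196.75 − y.

[1] `<path>` regular polygon, #000000→cut S902 F802: (28.92,51.16) → (22.10,42.76) → (13.70,49.58) → (20.52,57.98) → (28.92,51.16) (closed)

[2] `<rect>` rectangle, #000000→cut S902 F802: (96.01,151.59) → (127.78,151.59) → (127.78,143.99) → (96.01,143.99) → (96.01,151.59) (closed)

[3] `<polygon>` rectangle, #000000→cut S902 F802: (13.51,96.18) → (86.24,96.18) → (86.24,82.15) → (13.51,82.15) → (13.51,96.18) (closed)

[4] `<polyline>` line segment, #000000→cut S902 F802: (5.38,126.63) → (115.66,103.28)

[5] `<path>` cubic bezier, #000000→cut S902 F802: (96.69,32.80) → (113.19,29.97) → (129.17,41.60) → (142.99,58.83) → (152.99,72.79) → (157.54,74.61)

; LightBurn 1.6.03
; GRBL device profile, absolute coords
G21
G90
G0 X28.92 Y51.16
M4 S902
G1 X22.10 Y42.76 F802
G1 X13.70 Y49.58
G1 X20.52 Y57.98
G1 X28.92 Y51.16
M5
G0 X96.01 Y151.59
M4 S902
G1 X127.78 Y151.59 F802
G1 X127.78 Y143.99
G1 X96.01 Y143.99
G1 X96.01 Y151.59
M5
G0 X13.51 Y96.18
M4 S902
G1 X86.24 Y96.18 F802
G1 X86.24 Y82.15
G1 X13.51 Y82.15
G1 X13.51 Y96.18
M5
G0 X5.38 Y126.63
M4 S902
G1 X115.66 Y103.28 F802
M5
G0 X96.69 Y32.80
M4 S902
G1 X113.19 Y29.97 F802
G1 X129.17 Y41.60
G1 X142.99 Y58.83
G1 X152.99 Y72.79
G1 X157.54 Y74.61
M5
G0 X0.00 Y0.00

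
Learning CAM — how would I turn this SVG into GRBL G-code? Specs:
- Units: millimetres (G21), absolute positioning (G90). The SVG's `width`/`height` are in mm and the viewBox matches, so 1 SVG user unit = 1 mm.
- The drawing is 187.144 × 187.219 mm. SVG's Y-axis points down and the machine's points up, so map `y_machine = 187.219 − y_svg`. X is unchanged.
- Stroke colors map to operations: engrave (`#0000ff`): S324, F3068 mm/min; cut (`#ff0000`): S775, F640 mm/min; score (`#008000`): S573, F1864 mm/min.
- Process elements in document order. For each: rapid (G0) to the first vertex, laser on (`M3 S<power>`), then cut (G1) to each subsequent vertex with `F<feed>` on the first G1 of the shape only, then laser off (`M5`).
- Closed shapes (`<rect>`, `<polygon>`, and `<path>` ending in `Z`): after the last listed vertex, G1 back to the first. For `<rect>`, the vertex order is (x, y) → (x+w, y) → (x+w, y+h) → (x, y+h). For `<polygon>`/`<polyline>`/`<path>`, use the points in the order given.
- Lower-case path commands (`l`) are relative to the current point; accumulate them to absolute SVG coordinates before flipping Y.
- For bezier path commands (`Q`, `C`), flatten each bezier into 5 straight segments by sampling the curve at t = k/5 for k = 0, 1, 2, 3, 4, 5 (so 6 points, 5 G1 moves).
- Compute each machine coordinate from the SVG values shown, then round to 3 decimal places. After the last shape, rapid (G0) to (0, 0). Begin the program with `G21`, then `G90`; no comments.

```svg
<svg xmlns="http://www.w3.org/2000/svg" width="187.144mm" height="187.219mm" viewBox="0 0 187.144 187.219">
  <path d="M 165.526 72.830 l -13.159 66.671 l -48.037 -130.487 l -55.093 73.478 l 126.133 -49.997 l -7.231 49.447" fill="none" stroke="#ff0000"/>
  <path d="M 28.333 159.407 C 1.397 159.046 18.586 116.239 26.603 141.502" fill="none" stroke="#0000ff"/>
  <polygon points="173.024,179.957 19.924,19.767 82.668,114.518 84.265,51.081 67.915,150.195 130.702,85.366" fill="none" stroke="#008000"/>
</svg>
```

Since the viewBox matches the mm dimensions, user units are millimetres directly. The only transform is the Y-flip y_m = 187.219 − y_svg.

Shape 1 is a open polyline drawn with `<path>`. Its stroke #ff0000 means cut at S775, F640. After flipping Y the toolpath is (165.526,114.389) → (152.367,47.718) → (104.330,178.205) → (49.237,104.727) → (175.370,154.724) → (168.139,105.277).

Shape 2 is a cubic bezier drawn with `<path>`. Its stroke #0000ff means engrave at S324, F3068. After flipping Y the toolpath is (28.333,27.812) → (17.040,32.238) → (13.779,41.546) → (15.991,50.432) → (21.119,53.591) → (26.603,45.717).

Shape 3 is a closed polygon drawn with `<polygon>`. Its stroke #008000 means score at S573, F1864. After flipping Y the toolpath is (173.024,7.262) → (19.924,167.452) → (82.668,72.701) → (84.265,136.138) → (67.915,37.024) → (130.702,101.853) → (173.024,7.262), returning to the start.

G21
G90
G0 X165.526 Y114.389
M3 S775
G1 X152.367 Y47.718 F640
G1 X104.330 Y178.205
G1 X49.237 Y104.727
G1 X175.370 Y154.724
G1 X168.139 Y105.277
M5
G0 X28.333 Y27.812
M3 S324
G1 X17.040 Y32.238 F3068
G1 X13.779 Y41.546
G1 X15.991 Y50.432
G1 X21.119 Y53.591
G1 X26.603 Y45.717
M5
G0 X173.024 Y7.262
M3 S573
G1 X19.924 Y167.452 F1864
G1 X82.668 Y72.701
G1 X84.265 Y136.138
G1 X67.915 Y37.024
G1 X130.702 Y101.853
G1 X173.024 Y7.262
M5
G0 X0.000 Y0.000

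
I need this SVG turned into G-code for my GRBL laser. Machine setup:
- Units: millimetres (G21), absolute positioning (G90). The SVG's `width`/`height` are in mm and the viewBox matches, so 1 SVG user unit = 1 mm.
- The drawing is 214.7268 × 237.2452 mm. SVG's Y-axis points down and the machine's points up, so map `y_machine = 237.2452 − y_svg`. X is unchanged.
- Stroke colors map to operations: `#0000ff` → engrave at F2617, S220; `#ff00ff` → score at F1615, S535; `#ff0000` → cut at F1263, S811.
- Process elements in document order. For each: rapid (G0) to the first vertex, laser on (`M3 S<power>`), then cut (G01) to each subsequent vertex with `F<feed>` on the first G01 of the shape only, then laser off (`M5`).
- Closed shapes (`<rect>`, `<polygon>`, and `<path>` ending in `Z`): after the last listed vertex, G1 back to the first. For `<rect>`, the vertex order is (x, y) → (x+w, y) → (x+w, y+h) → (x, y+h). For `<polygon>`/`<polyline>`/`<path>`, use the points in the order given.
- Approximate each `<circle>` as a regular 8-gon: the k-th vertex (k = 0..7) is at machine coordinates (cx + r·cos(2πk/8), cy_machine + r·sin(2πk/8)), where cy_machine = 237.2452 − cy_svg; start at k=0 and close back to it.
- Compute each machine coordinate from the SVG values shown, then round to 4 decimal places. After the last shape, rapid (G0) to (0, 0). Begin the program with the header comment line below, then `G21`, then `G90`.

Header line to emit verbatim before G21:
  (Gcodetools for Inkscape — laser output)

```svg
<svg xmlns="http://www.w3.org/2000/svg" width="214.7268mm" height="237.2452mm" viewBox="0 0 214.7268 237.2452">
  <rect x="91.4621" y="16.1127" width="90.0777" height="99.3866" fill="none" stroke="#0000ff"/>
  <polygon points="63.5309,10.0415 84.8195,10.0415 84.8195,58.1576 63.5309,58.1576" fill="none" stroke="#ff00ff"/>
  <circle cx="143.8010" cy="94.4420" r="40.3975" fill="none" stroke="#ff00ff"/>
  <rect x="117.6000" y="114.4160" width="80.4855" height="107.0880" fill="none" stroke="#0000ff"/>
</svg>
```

Since the viewBox matches the mm dimensions, user units are millimetres directly. The only transform is the Y-flip y_m = 237.2452 − y_svg.

Shape 1 is a rectangle drawn with `<rect>`. Its stroke #0000ff means engrave at S220, F2617. After flipping Y the toolpath is (91.4621,221.1325) → (181.5398,221.1325) → (181.5398,121.7459) → (91.4621,121.7459) → (91.4621,221.1325), returning to the start.

Shape 2 is a rectangle drawn with `<polygon>`. Its stroke #ff00ff means score at S535, F1615. After flipping Y the toolpath is (63.5309,227.2037) → (84.8195,227.2037) → (84.8195,179.0876) → (63.5309,179.0876) → (63.5309,227.2037), returning to the start.

Shape 3 is a circle drawn with `<circle>`. Its stroke #ff00ff means score at S535, F1615. After flipping Y the toolpath is (184.1985,142.8032) → (172.3663,171.3685) → (143.8010,183.2007) → (115.2357,171.3685) → (103.4035,142.8032) → (115.2357,114.2379) → (143.8010,102.4057) → (172.3663,114.2379) → (184.1985,142.8032), returning to the start.

Shape 4 is a rectangle drawn with `<rect>`. Its stroke #0000ff means engrave at S220, F2617. After flipping Y the toolpath is (117.6000,122.8292) → (198.0855,122.8292) → (198.0855,15.7412) → (117.6000,15.7412) → (117.6000,122.8292), returning to the start.

(Gcodetools for Inkscape — laser output)
G21
G90
G0 X91.4621 Y221.1325
M3 S220
G01 X181.5398 Y221.1325 F2617
G01 X181.5398 Y121.7459
G01 X91.4621 Y121.7459
G01 X91.4621 Y221.1325
M5
G0 X63.5309 Y227.2037
M3 S535
G01 X84.8195 Y227.2037 F1615
G01 X84.8195 Y179.0876
G01 X63.5309 Y179.0876
G01 X63.5309 Y227.2037
M5
G0 X184.1985 Y142.8032
M3 S535
G01 X172.3663 Y171.3685 F1615
G01 X143.8010 Y183.2007
G01 X115.2357 Y171.3685
G01 X103.4035 Y142.8032
G01 X115.2357 Y114.2379
G01 X143.8010 Y102.4057
G01 X172.3663 Y114.2379
G01 X184.1985 Y142.8032
M5
G0 X117.6000 Y122.8292
M3 S220
G01 X198.0855 Y122.8292 F2617
G01 X198.0855 Y15.7412
G01 X117.6000 Y15.7412
G01 X117.6000 Y122.8292
M5
G0 X0.0000 Y0.0000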